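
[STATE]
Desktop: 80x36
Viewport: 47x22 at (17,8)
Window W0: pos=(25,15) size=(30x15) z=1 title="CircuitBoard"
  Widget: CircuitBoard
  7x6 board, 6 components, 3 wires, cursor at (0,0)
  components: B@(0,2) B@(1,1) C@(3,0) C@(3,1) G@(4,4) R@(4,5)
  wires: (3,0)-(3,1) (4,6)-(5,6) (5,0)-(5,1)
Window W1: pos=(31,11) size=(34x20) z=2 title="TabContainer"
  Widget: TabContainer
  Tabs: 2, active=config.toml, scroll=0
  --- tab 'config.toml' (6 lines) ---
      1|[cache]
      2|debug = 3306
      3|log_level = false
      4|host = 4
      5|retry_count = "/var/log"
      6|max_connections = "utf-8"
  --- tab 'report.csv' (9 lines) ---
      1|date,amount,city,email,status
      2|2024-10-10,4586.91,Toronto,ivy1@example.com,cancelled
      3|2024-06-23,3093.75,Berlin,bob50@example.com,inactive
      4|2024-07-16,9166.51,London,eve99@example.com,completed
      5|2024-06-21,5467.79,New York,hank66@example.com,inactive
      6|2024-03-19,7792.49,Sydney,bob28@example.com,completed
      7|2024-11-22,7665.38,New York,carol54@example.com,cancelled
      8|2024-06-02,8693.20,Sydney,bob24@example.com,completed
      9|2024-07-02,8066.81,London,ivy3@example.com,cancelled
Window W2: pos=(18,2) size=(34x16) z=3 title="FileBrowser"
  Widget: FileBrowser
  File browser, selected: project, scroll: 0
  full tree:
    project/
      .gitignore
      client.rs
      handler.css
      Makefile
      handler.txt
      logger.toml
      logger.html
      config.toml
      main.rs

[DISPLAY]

 ┃    handler.css                 ┃            
 ┃    Makefile                    ┃            
 ┃    handler.txt                 ┃            
 ┃    logger.toml                 ┃━━━━━━━━━━━━
 ┃    logger.html                 ┃            
 ┃    config.toml                 ┃────────────
 ┃    main.rs                     ┃t.csv       
 ┃                                ┃────────────
 ┃                                ┃            
 ┗━━━━━━━━━━━━━━━━━━━━━━━━━━━━━━━━┛            
        ┃   0 ┃log_level = false               
        ┃0  [.┃host = 4                        
        ┃     ┃retry_count = "/var/log"        
        ┃1    ┃max_connections = "utf-8"       
        ┃     ┃                                
        ┃2    ┃                                
        ┃     ┃                                
        ┃3   C┃                                
        ┃     ┃                                
        ┃4    ┃                                
        ┃     ┃                                
        ┗━━━━━┃                                


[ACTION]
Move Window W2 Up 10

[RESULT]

 ┃    handler.txt                 ┃            
 ┃    logger.toml                 ┃            
 ┃    logger.html                 ┃            
 ┃    config.toml                 ┃━━━━━━━━━━━━
 ┃    main.rs                     ┃            
 ┃                                ┃────────────
 ┃                                ┃t.csv       
 ┗━━━━━━━━━━━━━━━━━━━━━━━━━━━━━━━━┛────────────
        ┃ Circ┃[cache]                         
        ┠─────┃debug = 3306                    
        ┃   0 ┃log_level = false               
        ┃0  [.┃host = 4                        
        ┃     ┃retry_count = "/var/log"        
        ┃1    ┃max_connections = "utf-8"       
        ┃     ┃                                
        ┃2    ┃                                
        ┃     ┃                                
        ┃3   C┃                                
        ┃     ┃                                
        ┃4    ┃                                
        ┃     ┃                                
        ┗━━━━━┃                                


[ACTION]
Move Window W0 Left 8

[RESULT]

 ┃    handler.txt                 ┃            
 ┃    logger.toml                 ┃            
 ┃    logger.html                 ┃            
 ┃    config.toml                 ┃━━━━━━━━━━━━
 ┃    main.rs                     ┃            
 ┃                                ┃────────────
 ┃                                ┃t.csv       
┏┗━━━━━━━━━━━━━━━━━━━━━━━━━━━━━━━━┛────────────
┃ CircuitBoard┃[cache]                         
┠─────────────┃debug = 3306                    
┃   0 1 2 3 4 ┃log_level = false               
┃0  [.]      B┃host = 4                        
┃             ┃retry_count = "/var/log"        
┃1       B    ┃max_connections = "utf-8"       
┃             ┃                                
┃2            ┃                                
┃             ┃                                
┃3   C ─ C    ┃                                
┃             ┃                                
┃4            ┃                                
┃             ┃                                
┗━━━━━━━━━━━━━┃                                


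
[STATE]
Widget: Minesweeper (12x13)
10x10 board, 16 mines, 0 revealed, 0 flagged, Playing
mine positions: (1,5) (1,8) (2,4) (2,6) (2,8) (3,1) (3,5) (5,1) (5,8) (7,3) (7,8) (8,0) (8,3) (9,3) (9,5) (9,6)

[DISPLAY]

■■■■■■■■■■  
■■■■■■■■■■  
■■■■■■■■■■  
■■■■■■■■■■  
■■■■■■■■■■  
■■■■■■■■■■  
■■■■■■■■■■  
■■■■■■■■■■  
■■■■■■■■■■  
■■■■■■■■■■  
            
            
            


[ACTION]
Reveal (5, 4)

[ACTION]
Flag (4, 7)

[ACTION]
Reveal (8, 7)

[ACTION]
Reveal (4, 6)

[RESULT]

■■■■■■■■■■  
■■■■■■■■■■  
■■■■■■■■■■  
■■112■■■■■  
■■2 1111■■  
■■1    1■■  
■■211  2■■  
■■■■2  1■■  
■■■■4222■■  
■■■■■■■■■■  
            
            
            


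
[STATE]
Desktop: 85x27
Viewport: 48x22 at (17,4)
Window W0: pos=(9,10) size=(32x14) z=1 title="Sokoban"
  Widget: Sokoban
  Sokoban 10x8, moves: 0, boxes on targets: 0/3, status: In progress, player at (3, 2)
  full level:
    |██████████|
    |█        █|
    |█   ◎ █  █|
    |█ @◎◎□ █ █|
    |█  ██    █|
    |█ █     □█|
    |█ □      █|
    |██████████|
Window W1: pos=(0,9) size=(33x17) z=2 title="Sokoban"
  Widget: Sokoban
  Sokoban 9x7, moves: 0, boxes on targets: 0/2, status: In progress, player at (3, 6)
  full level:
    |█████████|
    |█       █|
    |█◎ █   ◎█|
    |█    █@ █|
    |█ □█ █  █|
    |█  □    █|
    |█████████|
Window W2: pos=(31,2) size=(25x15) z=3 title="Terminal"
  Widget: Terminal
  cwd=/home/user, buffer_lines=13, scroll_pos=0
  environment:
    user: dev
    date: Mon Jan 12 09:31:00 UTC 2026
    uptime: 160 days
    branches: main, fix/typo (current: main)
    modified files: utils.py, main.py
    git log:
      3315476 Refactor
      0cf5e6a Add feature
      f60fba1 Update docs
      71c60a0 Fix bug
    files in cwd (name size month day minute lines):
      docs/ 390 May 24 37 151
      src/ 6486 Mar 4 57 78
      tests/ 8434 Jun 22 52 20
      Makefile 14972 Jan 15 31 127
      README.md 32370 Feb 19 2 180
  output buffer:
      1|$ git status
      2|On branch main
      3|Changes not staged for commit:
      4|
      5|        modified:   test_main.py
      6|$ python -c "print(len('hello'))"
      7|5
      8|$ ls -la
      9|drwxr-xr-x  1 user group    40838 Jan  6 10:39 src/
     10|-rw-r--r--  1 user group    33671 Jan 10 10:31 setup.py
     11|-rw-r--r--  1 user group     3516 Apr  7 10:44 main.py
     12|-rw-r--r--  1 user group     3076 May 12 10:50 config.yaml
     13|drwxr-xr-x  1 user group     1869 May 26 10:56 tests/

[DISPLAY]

              ┠───────────────────────┨         
              ┃$ git status           ┃         
              ┃On branch main         ┃         
              ┃Changes not staged for ┃         
              ┃                       ┃         
━━━━━━━━━━━━━━┃        modified:   tes┃         
              ┃$ python -c "print(len(┃         
──────────────┃5                      ┃         
              ┃$ ls -la               ┃         
              ┃drwxr-xr-x  1 user grou┃         
              ┃-rw-r--r--  1 user grou┃         
              ┃-rw-r--r--  1 user grou┃         
              ┗━━━━━━━━━━━━━━━━━━━━━━━┛         
               ┃       ┃                        
               ┃       ┃                        
               ┃       ┃                        
               ┃       ┃                        
               ┃       ┃                        
               ┃       ┃                        
               ┃━━━━━━━┛                        
               ┃                                
━━━━━━━━━━━━━━━┛                                


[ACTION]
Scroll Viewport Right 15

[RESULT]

───────────────────────┨                        
$ git status           ┃                        
On branch main         ┃                        
Changes not staged for ┃                        
                       ┃                        
        modified:   tes┃                        
$ python -c "print(len(┃                        
5                      ┃                        
$ ls -la               ┃                        
drwxr-xr-x  1 user grou┃                        
-rw-r--r--  1 user grou┃                        
-rw-r--r--  1 user grou┃                        
━━━━━━━━━━━━━━━━━━━━━━━┛                        
┃       ┃                                       
┃       ┃                                       
┃       ┃                                       
┃       ┃                                       
┃       ┃                                       
┃       ┃                                       
┃━━━━━━━┛                                       
┃                                               
┛                                               


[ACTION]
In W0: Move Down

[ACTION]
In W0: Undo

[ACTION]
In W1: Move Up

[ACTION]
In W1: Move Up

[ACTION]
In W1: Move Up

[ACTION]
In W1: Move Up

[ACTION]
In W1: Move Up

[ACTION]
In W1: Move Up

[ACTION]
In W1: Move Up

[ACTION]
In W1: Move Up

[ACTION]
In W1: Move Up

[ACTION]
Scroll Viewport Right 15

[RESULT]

──────────────────┨                             
 status           ┃                             
anch main         ┃                             
es not staged for ┃                             
                  ┃                             
   modified:   tes┃                             
hon -c "print(len(┃                             
                  ┃                             
-la               ┃                             
-xr-x  1 user grou┃                             
--r--  1 user grou┃                             
--r--  1 user grou┃                             
━━━━━━━━━━━━━━━━━━┛                             
   ┃                                            
   ┃                                            
   ┃                                            
   ┃                                            
   ┃                                            
   ┃                                            
━━━┛                                            
                                                
                                                


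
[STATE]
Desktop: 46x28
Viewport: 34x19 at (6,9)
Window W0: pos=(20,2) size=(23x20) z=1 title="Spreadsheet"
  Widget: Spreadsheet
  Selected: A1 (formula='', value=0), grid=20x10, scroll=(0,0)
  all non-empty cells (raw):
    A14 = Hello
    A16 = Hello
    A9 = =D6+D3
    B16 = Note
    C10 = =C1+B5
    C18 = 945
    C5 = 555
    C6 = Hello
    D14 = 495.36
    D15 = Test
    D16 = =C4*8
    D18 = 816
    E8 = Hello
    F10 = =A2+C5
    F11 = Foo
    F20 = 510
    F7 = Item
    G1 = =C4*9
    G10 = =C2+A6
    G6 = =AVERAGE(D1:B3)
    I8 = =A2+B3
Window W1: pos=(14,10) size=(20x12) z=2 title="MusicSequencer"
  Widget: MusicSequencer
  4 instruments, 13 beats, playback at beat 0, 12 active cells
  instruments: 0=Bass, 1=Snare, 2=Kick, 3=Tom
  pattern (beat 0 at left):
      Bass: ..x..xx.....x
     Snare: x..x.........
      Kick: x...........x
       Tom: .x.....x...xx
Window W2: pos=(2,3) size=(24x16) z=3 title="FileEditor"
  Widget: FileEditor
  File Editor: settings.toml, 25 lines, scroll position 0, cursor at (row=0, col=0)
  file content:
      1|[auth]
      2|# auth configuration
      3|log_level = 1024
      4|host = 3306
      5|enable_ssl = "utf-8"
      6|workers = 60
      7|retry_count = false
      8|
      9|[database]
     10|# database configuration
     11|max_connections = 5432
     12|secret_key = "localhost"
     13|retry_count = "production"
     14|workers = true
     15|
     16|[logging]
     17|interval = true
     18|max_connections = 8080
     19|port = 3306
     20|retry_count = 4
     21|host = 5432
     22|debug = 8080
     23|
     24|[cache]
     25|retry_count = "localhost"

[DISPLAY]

t = 3306          ░┃      0       
ble_ssl = "utf-8" ░┃━━━━━━━┓      
kers = 60         ░┃ncer   ┃      
ry_count = false  ░┃───────┨      
                  ░┃5678901┃      
tabase]           ░┃██·····┃      
atabase configurat░┃·······┃      
_connections = 543░┃·······┃      
ret_key = "localho▼┃··█···█┃      
━━━━━━━━━━━━━━━━━━━┛       ┃      
        ┃                  ┃      
        ┃                  ┃      
        ┗━━━━━━━━━━━━━━━━━━┛━━━━━━
                                  
                                  
                                  
                                  
                                  
                                  


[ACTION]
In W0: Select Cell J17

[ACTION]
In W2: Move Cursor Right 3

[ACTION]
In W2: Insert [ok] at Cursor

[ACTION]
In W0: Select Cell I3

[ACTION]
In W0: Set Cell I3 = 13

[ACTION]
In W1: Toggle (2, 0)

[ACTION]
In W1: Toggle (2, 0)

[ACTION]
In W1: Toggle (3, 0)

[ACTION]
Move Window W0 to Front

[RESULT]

t = 3306      ┃  2        0       
ble_ssl = "utf┃  3        0       
kers = 60     ┃  4        0       
ry_count = fal┃  5        0       
              ┃  6        0       
tabase]       ┃  7        0       
atabase config┃  8        0       
_connections =┃  9        0       
ret_key = "loc┃ 10        0       
━━━━━━━━━━━━━━┃ 11        0       
        ┃     ┃ 12        0       
        ┃     ┃ 13        0       
        ┗━━━━━┗━━━━━━━━━━━━━━━━━━━
                                  
                                  
                                  
                                  
                                  
                                  


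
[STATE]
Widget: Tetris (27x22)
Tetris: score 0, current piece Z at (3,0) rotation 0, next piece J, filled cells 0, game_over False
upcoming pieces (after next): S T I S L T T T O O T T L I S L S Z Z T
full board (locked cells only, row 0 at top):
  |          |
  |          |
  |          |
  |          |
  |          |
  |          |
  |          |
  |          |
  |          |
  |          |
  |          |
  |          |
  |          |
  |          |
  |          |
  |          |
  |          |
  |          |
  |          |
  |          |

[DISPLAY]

   ▓▓     │Next:           
    ▓▓    │█               
          │███             
          │                
          │                
          │                
          │Score:          
          │0               
          │                
          │                
          │                
          │                
          │                
          │                
          │                
          │                
          │                
          │                
          │                
          │                
          │                
          │                


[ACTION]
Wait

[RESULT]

          │Next:           
   ▓▓     │█               
    ▓▓    │███             
          │                
          │                
          │                
          │Score:          
          │0               
          │                
          │                
          │                
          │                
          │                
          │                
          │                
          │                
          │                
          │                
          │                
          │                
          │                
          │                


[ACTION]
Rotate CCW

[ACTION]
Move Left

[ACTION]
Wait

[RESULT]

          │Next:           
          │█               
   ▓      │███             
  ▓▓      │                
  ▓       │                
          │                
          │Score:          
          │0               
          │                
          │                
          │                
          │                
          │                
          │                
          │                
          │                
          │                
          │                
          │                
          │                
          │                
          │                


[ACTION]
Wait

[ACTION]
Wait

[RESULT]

          │Next:           
          │█               
          │███             
          │                
   ▓      │                
  ▓▓      │                
  ▓       │Score:          
          │0               
          │                
          │                
          │                
          │                
          │                
          │                
          │                
          │                
          │                
          │                
          │                
          │                
          │                
          │                


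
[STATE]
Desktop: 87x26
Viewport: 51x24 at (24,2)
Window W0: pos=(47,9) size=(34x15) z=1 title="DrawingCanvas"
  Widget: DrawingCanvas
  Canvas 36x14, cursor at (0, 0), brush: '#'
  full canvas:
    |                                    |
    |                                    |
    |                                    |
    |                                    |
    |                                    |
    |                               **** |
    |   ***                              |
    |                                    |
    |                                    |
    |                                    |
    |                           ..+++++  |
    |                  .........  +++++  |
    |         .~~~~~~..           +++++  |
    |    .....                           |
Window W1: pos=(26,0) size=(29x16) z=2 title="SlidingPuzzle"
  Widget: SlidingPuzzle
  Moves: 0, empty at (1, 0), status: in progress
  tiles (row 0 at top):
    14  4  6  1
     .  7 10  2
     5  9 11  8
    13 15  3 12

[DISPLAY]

  ┠───────────────────────────┨                    
  ┃┌────┬────┬────┬────┐      ┃                    
  ┃│ 14 │  4 │  6 │  1 │      ┃                    
  ┃├────┼────┼────┼────┤      ┃                    
  ┃│    │  7 │ 10 │  2 │      ┃                    
  ┃├────┼────┼────┼────┤      ┃                    
  ┃│  5 │  9 │ 11 │  8 │      ┃                    
  ┃├────┼────┼────┼────┤      ┃━━━━━━━━━━━━━━━━━━━━
  ┃│ 13 │ 15 │  3 │ 12 │      ┃gCanvas             
  ┃└────┴────┴────┴────┘      ┃────────────────────
  ┃Moves: 0                   ┃                    
  ┃                           ┃                    
  ┃                           ┃                    
  ┗━━━━━━━━━━━━━━━━━━━━━━━━━━━┛                    
                       ┃                           
                       ┃                           
                       ┃   ***                     
                       ┃                           
                       ┃                           
                       ┃                           
                       ┃                           
                       ┗━━━━━━━━━━━━━━━━━━━━━━━━━━━
                                                   
                                                   


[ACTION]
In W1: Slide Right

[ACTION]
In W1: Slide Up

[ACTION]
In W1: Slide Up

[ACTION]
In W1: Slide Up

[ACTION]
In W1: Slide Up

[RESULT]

  ┠───────────────────────────┨                    
  ┃┌────┬────┬────┬────┐      ┃                    
  ┃│ 14 │  4 │  6 │  1 │      ┃                    
  ┃├────┼────┼────┼────┤      ┃                    
  ┃│  5 │  7 │ 10 │  2 │      ┃                    
  ┃├────┼────┼────┼────┤      ┃                    
  ┃│ 13 │  9 │ 11 │  8 │      ┃                    
  ┃├────┼────┼────┼────┤      ┃━━━━━━━━━━━━━━━━━━━━
  ┃│    │ 15 │  3 │ 12 │      ┃gCanvas             
  ┃└────┴────┴────┴────┘      ┃────────────────────
  ┃Moves: 2                   ┃                    
  ┃                           ┃                    
  ┃                           ┃                    
  ┗━━━━━━━━━━━━━━━━━━━━━━━━━━━┛                    
                       ┃                           
                       ┃                           
                       ┃   ***                     
                       ┃                           
                       ┃                           
                       ┃                           
                       ┃                           
                       ┗━━━━━━━━━━━━━━━━━━━━━━━━━━━
                                                   
                                                   


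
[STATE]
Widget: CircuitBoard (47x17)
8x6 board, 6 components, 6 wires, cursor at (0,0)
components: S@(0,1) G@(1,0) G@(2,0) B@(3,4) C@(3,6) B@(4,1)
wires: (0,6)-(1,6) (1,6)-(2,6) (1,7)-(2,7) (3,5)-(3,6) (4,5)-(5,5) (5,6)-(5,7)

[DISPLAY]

   0 1 2 3 4 5 6 7                             
0  [.]  S                   ·                  
                            │                  
1   G                       ·   ·              
                            │   │              
2   G                       ·   ·              
                                               
3                   B   · ─ C                  
                                               
4       B               ·                      
                        │                      
5                       ·   · ─ ·              
Cursor: (0,0)                                  
                                               
                                               
                                               
                                               


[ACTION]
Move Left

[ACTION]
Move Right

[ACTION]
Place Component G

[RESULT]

   0 1 2 3 4 5 6 7                             
0      [G]                  ·                  
                            │                  
1   G                       ·   ·              
                            │   │              
2   G                       ·   ·              
                                               
3                   B   · ─ C                  
                                               
4       B               ·                      
                        │                      
5                       ·   · ─ ·              
Cursor: (0,1)                                  
                                               
                                               
                                               
                                               


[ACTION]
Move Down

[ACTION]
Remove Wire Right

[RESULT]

   0 1 2 3 4 5 6 7                             
0       G                   ·                  
                            │                  
1   G  [.]                  ·   ·              
                            │   │              
2   G                       ·   ·              
                                               
3                   B   · ─ C                  
                                               
4       B               ·                      
                        │                      
5                       ·   · ─ ·              
Cursor: (1,1)                                  
                                               
                                               
                                               
                                               


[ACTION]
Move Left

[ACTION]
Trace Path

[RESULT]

   0 1 2 3 4 5 6 7                             
0       G                   ·                  
                            │                  
1  [G]                      ·   ·              
                            │   │              
2   G                       ·   ·              
                                               
3                   B   · ─ C                  
                                               
4       B               ·                      
                        │                      
5                       ·   · ─ ·              
Cursor: (1,0)  Trace: G (1 nodes)              
                                               
                                               
                                               
                                               


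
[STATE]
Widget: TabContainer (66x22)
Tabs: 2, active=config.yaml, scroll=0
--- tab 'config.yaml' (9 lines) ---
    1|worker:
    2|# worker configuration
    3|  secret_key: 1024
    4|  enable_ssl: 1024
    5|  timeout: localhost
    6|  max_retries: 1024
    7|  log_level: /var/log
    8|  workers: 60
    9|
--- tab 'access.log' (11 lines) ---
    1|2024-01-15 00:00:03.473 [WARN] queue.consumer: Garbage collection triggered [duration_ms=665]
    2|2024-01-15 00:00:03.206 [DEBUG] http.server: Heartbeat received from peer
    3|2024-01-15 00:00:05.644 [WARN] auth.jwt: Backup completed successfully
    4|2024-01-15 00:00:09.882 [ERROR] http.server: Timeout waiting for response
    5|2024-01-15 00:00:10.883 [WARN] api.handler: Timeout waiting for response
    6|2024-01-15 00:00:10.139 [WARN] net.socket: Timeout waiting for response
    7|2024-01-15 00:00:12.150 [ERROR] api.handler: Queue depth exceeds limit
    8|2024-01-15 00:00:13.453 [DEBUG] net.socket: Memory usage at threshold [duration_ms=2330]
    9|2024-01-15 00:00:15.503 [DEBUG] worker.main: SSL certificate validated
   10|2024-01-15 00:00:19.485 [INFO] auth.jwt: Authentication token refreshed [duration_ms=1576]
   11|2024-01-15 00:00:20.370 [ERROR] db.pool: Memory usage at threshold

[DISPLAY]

[config.yaml]│ access.log                                         
──────────────────────────────────────────────────────────────────
worker:                                                           
# worker configuration                                            
  secret_key: 1024                                                
  enable_ssl: 1024                                                
  timeout: localhost                                              
  max_retries: 1024                                               
  log_level: /var/log                                             
  workers: 60                                                     
                                                                  
                                                                  
                                                                  
                                                                  
                                                                  
                                                                  
                                                                  
                                                                  
                                                                  
                                                                  
                                                                  
                                                                  


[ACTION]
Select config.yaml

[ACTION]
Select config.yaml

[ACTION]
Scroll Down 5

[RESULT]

[config.yaml]│ access.log                                         
──────────────────────────────────────────────────────────────────
  max_retries: 1024                                               
  log_level: /var/log                                             
  workers: 60                                                     
                                                                  
                                                                  
                                                                  
                                                                  
                                                                  
                                                                  
                                                                  
                                                                  
                                                                  
                                                                  
                                                                  
                                                                  
                                                                  
                                                                  
                                                                  
                                                                  
                                                                  


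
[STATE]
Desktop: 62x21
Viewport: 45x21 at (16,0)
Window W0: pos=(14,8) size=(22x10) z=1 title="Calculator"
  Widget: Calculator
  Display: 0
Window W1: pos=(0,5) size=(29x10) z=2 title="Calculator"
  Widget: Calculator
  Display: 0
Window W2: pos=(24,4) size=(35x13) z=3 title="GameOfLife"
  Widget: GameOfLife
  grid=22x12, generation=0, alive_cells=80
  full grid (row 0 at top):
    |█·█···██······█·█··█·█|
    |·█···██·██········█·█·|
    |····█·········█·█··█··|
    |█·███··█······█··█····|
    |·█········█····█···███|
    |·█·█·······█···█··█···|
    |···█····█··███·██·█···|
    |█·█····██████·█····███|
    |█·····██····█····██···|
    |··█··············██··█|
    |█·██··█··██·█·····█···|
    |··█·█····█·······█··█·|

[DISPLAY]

                                             
                                             
                                             
                                             
        ┏━━━━━━━━━━━━━━━━━━━━━━━━━━━━━━━━━┓  
━━━━━━━━┃ GameOfLife                      ┃  
        ┠─────────────────────────────────┨  
────────┃Gen: 0                           ┃  
        ┃····█·········█·█··█··           ┃  
─┐      ┃█·███··█······█··█····           ┃  
 │      ┃·█········█····█···███           ┃  
─┤      ┃·█·█·······█···█··█···           ┃  
 │      ┃···█····█··███·██·█···           ┃  
─┘      ┃█·█····██████·█····███           ┃  
━━━━━━━━┃█·····██····█····██···           ┃  
 4 │ 5 │┃··█··············██··█           ┃  
───┴───┴┗━━━━━━━━━━━━━━━━━━━━━━━━━━━━━━━━━┛  
━━━━━━━━━━━━━━━━━━━┛                         
                                             
                                             
                                             


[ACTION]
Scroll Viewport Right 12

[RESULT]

                                             
                                             
                                             
                                             
       ┏━━━━━━━━━━━━━━━━━━━━━━━━━━━━━━━━━┓   
━━━━━━━┃ GameOfLife                      ┃   
       ┠─────────────────────────────────┨   
───────┃Gen: 0                           ┃   
       ┃····█·········█·█··█··           ┃   
┐      ┃█·███··█······█··█····           ┃   
│      ┃·█········█····█···███           ┃   
┤      ┃·█·█·······█···█··█···           ┃   
│      ┃···█····█··███·██·█···           ┃   
┘      ┃█·█····██████·█····███           ┃   
━━━━━━━┃█·····██····█····██···           ┃   
4 │ 5 │┃··█··············██··█           ┃   
──┴───┴┗━━━━━━━━━━━━━━━━━━━━━━━━━━━━━━━━━┛   
━━━━━━━━━━━━━━━━━━┛                          
                                             
                                             
                                             


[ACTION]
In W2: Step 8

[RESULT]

                                             
                                             
                                             
                                             
       ┏━━━━━━━━━━━━━━━━━━━━━━━━━━━━━━━━━┓   
━━━━━━━┃ GameOfLife                      ┃   
       ┠─────────────────────────────────┨   
───────┃Gen: 8                           ┃   
       ┃█··████··█···██·█·····           ┃   
┐      ┃·█····█·██··█···█·····           ┃   
│      ┃···██·█··███····█·····           ┃   
┤      ┃···███·██··█···█······           ┃   
│      ┃··███···█··█·█···█····           ┃   
┘      ┃·······█······██······           ┃   
━━━━━━━┃·█··█···█···········█·           ┃   
4 │ 5 │┃··········█·█········█           ┃   
──┴───┴┗━━━━━━━━━━━━━━━━━━━━━━━━━━━━━━━━━┛   
━━━━━━━━━━━━━━━━━━┛                          
                                             
                                             
                                             


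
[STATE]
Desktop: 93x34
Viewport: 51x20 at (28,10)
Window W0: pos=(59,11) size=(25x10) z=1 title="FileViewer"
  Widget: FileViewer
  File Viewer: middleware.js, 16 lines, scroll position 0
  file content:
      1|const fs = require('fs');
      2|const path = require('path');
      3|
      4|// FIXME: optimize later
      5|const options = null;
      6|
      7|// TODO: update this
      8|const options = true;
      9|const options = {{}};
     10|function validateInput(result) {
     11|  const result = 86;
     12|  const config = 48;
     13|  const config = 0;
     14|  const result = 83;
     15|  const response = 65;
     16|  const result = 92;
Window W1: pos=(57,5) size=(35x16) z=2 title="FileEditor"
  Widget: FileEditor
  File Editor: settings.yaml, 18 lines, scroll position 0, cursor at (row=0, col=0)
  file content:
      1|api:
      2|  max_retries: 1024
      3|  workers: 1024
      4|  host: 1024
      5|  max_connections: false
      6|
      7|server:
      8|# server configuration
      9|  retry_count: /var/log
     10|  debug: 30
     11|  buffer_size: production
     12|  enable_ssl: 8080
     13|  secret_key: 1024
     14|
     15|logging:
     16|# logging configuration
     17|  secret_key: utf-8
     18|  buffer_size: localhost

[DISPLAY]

                             ┃  workers: 1024      
                             ┃  host: 1024         
                             ┃  max_connections: fa
                             ┃                     
                             ┃server:              
                             ┃# server configuratio
                             ┃  retry_count: /var/l
                             ┃  debug: 30          
                             ┃  buffer_size: produc
                             ┃  enable_ssl: 8080   
                             ┗━━━━━━━━━━━━━━━━━━━━━
                                                   
                                                   
                                                   
                                                   
                                                   
                                                   
                                                   
                                                   
                                                   


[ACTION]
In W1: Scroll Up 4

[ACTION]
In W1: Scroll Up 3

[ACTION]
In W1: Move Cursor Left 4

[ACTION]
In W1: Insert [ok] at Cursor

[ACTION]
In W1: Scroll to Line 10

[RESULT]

                             ┃  retry_count: /var/l
                             ┃  debug: 30          
                             ┃  buffer_size: produc
                             ┃  enable_ssl: 8080   
                             ┃  secret_key: 1024   
                             ┃                     
                             ┃logging:             
                             ┃# logging configurati
                             ┃  secret_key: utf-8  
                             ┃  buffer_size: localh
                             ┗━━━━━━━━━━━━━━━━━━━━━
                                                   
                                                   
                                                   
                                                   
                                                   
                                                   
                                                   
                                                   
                                                   
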